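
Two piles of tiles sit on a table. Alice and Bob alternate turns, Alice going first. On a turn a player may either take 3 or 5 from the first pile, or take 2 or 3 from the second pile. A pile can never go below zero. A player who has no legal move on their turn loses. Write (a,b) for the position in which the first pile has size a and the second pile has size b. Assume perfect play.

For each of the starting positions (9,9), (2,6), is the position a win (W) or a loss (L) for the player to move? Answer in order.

(9,9): W, (2,6): L

Classify positions by backward induction: terminal positions (no move available) are L. From any other position, the mover wins iff some move reaches an L.
No move ever increases a pile, so every position that can arise here has a ≤ 9 and b ≤ 9; it is enough to label the cells with 0 ≤ a ≤ 9 and 0 ≤ b ≤ 9.
Every move lowers a or b (never raises either), so fill the grid row by row in increasing a, and left to right within a row: each cell's successors are then already labelled.
      b=0  b=1  b=2  b=3  b=4  b=5  b=6  b=7  b=8  b=9
a=0:    L    L    W    W    W    L    L    W    W    W
a=1:    L    L    W    W    W    L    L    W    W    W
a=2:    L    L    W    W    W    L    L    W    W    W
a=3:    W    W    L    L    W    W    W    L    L    W
a=4:    W    W    L    L    W    W    W    L    L    W
a=5:    W    W    L    L    W    W    W    L    L    W
a=6:    W    W    W    W    L    W    W    W    W    L
a=7:    W    W    W    W    L    W    W    W    W    L
a=8:    L    L    W    W    W    L    L    W    W    W
a=9:    L    L    W    W    W    L    L    W    W    W
Cells with no legal move (terminal, hence L): (0,0), (0,1), (1,0), (1,1), (2,0), (2,1).
The remaining L cells, each justified by listing all of its moves:
(0,5): moves to (0,3)(W), (0,2)(W); every one is W ⇒ L
(0,6): moves to (0,4)(W), (0,3)(W); every one is W ⇒ L
(1,5): moves to (1,3)(W), (1,2)(W); every one is W ⇒ L
(1,6): moves to (1,4)(W), (1,3)(W); every one is W ⇒ L
(2,5): moves to (2,3)(W), (2,2)(W); every one is W ⇒ L
(2,6): moves to (2,4)(W), (2,3)(W); every one is W ⇒ L
(3,2): moves to (0,2)(W), (3,0)(W); every one is W ⇒ L
(3,3): moves to (0,3)(W), (3,1)(W), (3,0)(W); every one is W ⇒ L
(3,7): moves to (0,7)(W), (3,5)(W), (3,4)(W); every one is W ⇒ L
(3,8): moves to (0,8)(W), (3,6)(W), (3,5)(W); every one is W ⇒ L
(4,2): moves to (1,2)(W), (4,0)(W); every one is W ⇒ L
(4,3): moves to (1,3)(W), (4,1)(W), (4,0)(W); every one is W ⇒ L
(4,7): moves to (1,7)(W), (4,5)(W), (4,4)(W); every one is W ⇒ L
(4,8): moves to (1,8)(W), (4,6)(W), (4,5)(W); every one is W ⇒ L
(5,2): moves to (2,2)(W), (0,2)(W), (5,0)(W); every one is W ⇒ L
(5,3): moves to (2,3)(W), (0,3)(W), (5,1)(W), (5,0)(W); every one is W ⇒ L
(5,7): moves to (2,7)(W), (0,7)(W), (5,5)(W), (5,4)(W); every one is W ⇒ L
(5,8): moves to (2,8)(W), (0,8)(W), (5,6)(W), (5,5)(W); every one is W ⇒ L
(6,4): moves to (3,4)(W), (1,4)(W), (6,2)(W), (6,1)(W); every one is W ⇒ L
(6,9): moves to (3,9)(W), (1,9)(W), (6,7)(W), (6,6)(W); every one is W ⇒ L
(7,4): moves to (4,4)(W), (2,4)(W), (7,2)(W), (7,1)(W); every one is W ⇒ L
(7,9): moves to (4,9)(W), (2,9)(W), (7,7)(W), (7,6)(W); every one is W ⇒ L
(8,0): moves to (5,0)(W), (3,0)(W); every one is W ⇒ L
(8,1): moves to (5,1)(W), (3,1)(W); every one is W ⇒ L
(8,5): moves to (5,5)(W), (3,5)(W), (8,3)(W), (8,2)(W); every one is W ⇒ L
(8,6): moves to (5,6)(W), (3,6)(W), (8,4)(W), (8,3)(W); every one is W ⇒ L
(9,0): moves to (6,0)(W), (4,0)(W); every one is W ⇒ L
(9,1): moves to (6,1)(W), (4,1)(W); every one is W ⇒ L
(9,5): moves to (6,5)(W), (4,5)(W), (9,3)(W), (9,2)(W); every one is W ⇒ L
(9,6): moves to (6,6)(W), (4,6)(W), (9,4)(W), (9,3)(W); every one is W ⇒ L
Every other cell has at least one move into one of the L cells above, so it is W.
(9,9): the move to (6,9) reaches an L cell, so W
(2,6): one of the L cells justified above, so L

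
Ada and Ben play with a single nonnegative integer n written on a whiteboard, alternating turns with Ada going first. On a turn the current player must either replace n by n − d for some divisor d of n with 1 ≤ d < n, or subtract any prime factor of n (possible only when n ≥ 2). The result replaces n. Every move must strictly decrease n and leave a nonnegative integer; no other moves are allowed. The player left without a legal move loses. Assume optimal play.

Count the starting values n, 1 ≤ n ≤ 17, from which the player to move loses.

Compute win/loss labels from the base case upward. A position with no move is L. Any other position is W if it can reach an L in one move, else L.
n=0: no move → L
n=1: no move → L
n=2: reaches L-position 0 → W
n=3: reaches L-position 0 → W
n=4: only reaches 2(W), 3(W), all W → L
n=5: reaches L-position 0 → W
n=6: reaches L-position 4 → W
n=7: reaches L-position 0 → W
n=8: reaches L-position 4 → W
n=9: only reaches 6(W), 8(W), all W → L
n=10: reaches L-position 9 → W
n=11: reaches L-position 0 → W
n=12: reaches L-position 9 → W
n=13: reaches L-position 0 → W
n=14: only reaches 7(W), 12(W), 13(W), all W → L
n=15: reaches L-position 14 → W
n=16: reaches L-position 14 → W
n=17: reaches L-position 0 → W
L entries with 1 ≤ n ≤ 17 (n=0 is outside the asked range and is not counted): n = 1, 4, 9, 14; that makes 4.

4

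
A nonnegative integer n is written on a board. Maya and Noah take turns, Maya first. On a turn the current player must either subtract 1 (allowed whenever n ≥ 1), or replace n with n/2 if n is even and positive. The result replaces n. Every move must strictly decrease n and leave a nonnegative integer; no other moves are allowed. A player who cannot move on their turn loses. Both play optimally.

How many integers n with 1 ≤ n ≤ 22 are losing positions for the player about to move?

10

Use the standard recursion: the mover loses at a terminal position; elsewhere, the mover wins exactly when some move hands the opponent an L position.
n=0: no move → L
n=1: W (go to 0, an L position)
n=2: L (sole option 1(W) is W)
n=3: W (go to 2, an L position)
n=4: W (go to 2, an L position)
n=5: L (sole option 4(W) is W)
n=6: W (go to 5, an L position)
n=7: L (sole option 6(W) is W)
n=8: W (go to 7, an L position)
n=9: L (sole option 8(W) is W)
n=10: W (go to 5, an L position)
n=11: L (sole option 10(W) is W)
n=12: W (go to 11, an L position)
n=13: L (sole option 12(W) is W)
n=14: W (go to 7, an L position)
n=15: L (sole option 14(W) is W)
n=16: W (go to 15, an L position)
n=17: L (sole option 16(W) is W)
n=18: W (go to 9, an L position)
n=19: L (sole option 18(W) is W)
n=20: W (go to 19, an L position)
n=21: L (sole option 20(W) is W)
n=22: W (go to 11, an L position)
L entries with 1 ≤ n ≤ 22 (n=0 is outside the asked range and is not counted): n = 2, 5, 7, 9, 11, 13, 15, 17, 19, 21; that makes 10.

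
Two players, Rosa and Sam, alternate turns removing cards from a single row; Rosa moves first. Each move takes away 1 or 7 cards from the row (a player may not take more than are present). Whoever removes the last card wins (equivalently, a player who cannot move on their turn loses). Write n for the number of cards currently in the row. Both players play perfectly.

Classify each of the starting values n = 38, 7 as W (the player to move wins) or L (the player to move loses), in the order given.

Positions with no move are L. A position that does have a move is losing for the player to move precisely when every available move leads to a winning position for the opponent. Fill in the labels:
n=0: no move → L
n=1: →0(L), so W
n=2: →1(W) only, which is W, so L
n=3: →2(L), so W
n=4: →3(W) only, which is W, so L
n=5: →4(L), so W
n=6: →5(W) only, which is W, so L
n=7: →6(L), so W
n=8: →7(W), 1(W) — all W, so L
n=9: →8(L), so W
n=10: →9(W), 3(W) — all W, so L
n=11: →10(L), so W
n=12: →11(W), 5(W) — all W, so L
n=13: →12(L), so W
n=14: →13(W), 7(W) — all W, so L
n=15: →14(L), so W
n=16: →15(W), 9(W) — all W, so L
n=17: →16(L), so W
n=18: →17(W), 11(W) — all W, so L
n=19: →18(L), so W
n=20: →19(W), 13(W) — all W, so L
n=21: →20(L), so W
n=22: →21(W), 15(W) — all W, so L
n=23: →22(L), so W
n=24: →23(W), 17(W) — all W, so L
n=25: →24(L), so W
n=26: →25(W), 19(W) — all W, so L
n=27: →26(L), so W
n=28: →27(W), 21(W) — all W, so L
n=29: →28(L), so W
n=30: →29(W), 23(W) — all W, so L
n=31: →30(L), so W
n=32: →31(W), 25(W) — all W, so L
n=33: →32(L), so W
n=34: →33(W), 27(W) — all W, so L
n=35: →34(L), so W
n=36: →35(W), 29(W) — all W, so L
n=37: →36(L), so W
n=38: →37(W), 31(W) — all W, so L

38: L, 7: W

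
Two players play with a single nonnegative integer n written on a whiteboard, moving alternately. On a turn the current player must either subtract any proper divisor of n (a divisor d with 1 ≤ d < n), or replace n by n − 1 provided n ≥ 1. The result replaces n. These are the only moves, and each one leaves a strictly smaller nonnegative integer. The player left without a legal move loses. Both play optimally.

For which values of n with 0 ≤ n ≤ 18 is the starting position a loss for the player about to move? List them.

Work bottom-up. With no move the player to move loses. Otherwise the position is W if at least one move leads to an L position for the opponent, and L if every move leads to a W.
n=0: no move → L
n=1: can move to 0, which is L ⇒ W
n=2: the only move is to 1(W), a W ⇒ L
n=3: can move to 2, which is L ⇒ W
n=4: can move to 2, which is L ⇒ W
n=5: the only move is to 4(W), a W ⇒ L
n=6: can move to 5, which is L ⇒ W
n=7: the only move is to 6(W), a W ⇒ L
n=8: can move to 7, which is L ⇒ W
n=9: moves to 6(W), 8(W); every one is W ⇒ L
n=10: can move to 5, which is L ⇒ W
n=11: the only move is to 10(W), a W ⇒ L
n=12: can move to 9, which is L ⇒ W
n=13: the only move is to 12(W), a W ⇒ L
n=14: can move to 7, which is L ⇒ W
n=15: moves to 10(W), 12(W), 14(W); every one is W ⇒ L
n=16: can move to 15, which is L ⇒ W
n=17: the only move is to 16(W), a W ⇒ L
n=18: can move to 9, which is L ⇒ W
The losing starting values of n are exactly the entries labelled L in this table (9 of them).

0, 2, 5, 7, 9, 11, 13, 15, 17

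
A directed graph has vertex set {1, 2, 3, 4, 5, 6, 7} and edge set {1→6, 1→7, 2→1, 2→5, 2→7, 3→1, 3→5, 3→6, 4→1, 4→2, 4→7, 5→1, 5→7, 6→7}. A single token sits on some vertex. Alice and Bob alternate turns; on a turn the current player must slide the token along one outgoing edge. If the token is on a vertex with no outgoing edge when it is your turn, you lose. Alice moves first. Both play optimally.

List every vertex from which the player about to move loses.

3, 7

Classify positions by backward induction: terminal positions (no move available) are L. From any other position, the mover wins iff some move reaches an L.
Every edge goes from a vertex to one that appears earlier in the order 7, 6, 1, 5, 3, 2, 4, so processing vertices in that order labels each vertex after all of its successors.
7: no outgoing edge → L
6: can move to 7, which is L ⇒ W
1: can move to 7, which is L ⇒ W
5: can move to 7, which is L ⇒ W
3: moves to 5(W), 1(W), 6(W); every one is W ⇒ L
2: can move to 7, which is L ⇒ W
4: can move to 7, which is L ⇒ W
Reading off the rows marked L gives the requested list; there are 2 such vertices.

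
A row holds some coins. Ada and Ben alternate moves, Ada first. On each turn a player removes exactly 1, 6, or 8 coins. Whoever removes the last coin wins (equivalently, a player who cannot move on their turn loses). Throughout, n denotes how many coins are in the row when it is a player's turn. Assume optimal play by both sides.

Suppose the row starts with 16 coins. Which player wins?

Ben wins.

Classify positions by backward induction: terminal positions (no move available) are L. From any other position, the mover wins iff some move reaches an L.
n=0: no move → L
n=1: can move to 0, which is L ⇒ W
n=2: the only move is to 1(W), a W ⇒ L
n=3: can move to 2, which is L ⇒ W
n=4: the only move is to 3(W), a W ⇒ L
n=5: can move to 4, which is L ⇒ W
n=6: can move to 0, which is L ⇒ W
n=7: moves to 6(W), 1(W); every one is W ⇒ L
n=8: can move to 7, which is L ⇒ W
n=9: moves to 8(W), 3(W), 1(W); every one is W ⇒ L
n=10: can move to 9, which is L ⇒ W
n=11: moves to 10(W), 5(W), 3(W); every one is W ⇒ L
n=12: can move to 11, which is L ⇒ W
n=13: can move to 7, which is L ⇒ W
n=14: moves to 13(W), 8(W), 6(W); every one is W ⇒ L
n=15: can move to 14, which is L ⇒ W
n=16: moves to 15(W), 10(W), 8(W); every one is W ⇒ L
Every move from 16 reaches a W position, so the mover loses.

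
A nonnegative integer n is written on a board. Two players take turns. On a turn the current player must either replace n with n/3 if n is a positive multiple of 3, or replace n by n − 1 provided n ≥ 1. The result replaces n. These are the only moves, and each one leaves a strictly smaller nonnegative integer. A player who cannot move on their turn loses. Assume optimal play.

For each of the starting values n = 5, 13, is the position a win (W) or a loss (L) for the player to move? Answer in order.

Use the standard recursion: the mover loses at a terminal position; elsewhere, the mover wins exactly when some move hands the opponent an L position.
n=0: no move → L
n=1: can move to 0, which is L ⇒ W
n=2: the only move is to 1(W), a W ⇒ L
n=3: can move to 2, which is L ⇒ W
n=4: the only move is to 3(W), a W ⇒ L
n=5: can move to 4, which is L ⇒ W
n=6: can move to 2, which is L ⇒ W
n=7: the only move is to 6(W), a W ⇒ L
n=8: can move to 7, which is L ⇒ W
n=9: moves to 3(W), 8(W); every one is W ⇒ L
n=10: can move to 9, which is L ⇒ W
n=11: the only move is to 10(W), a W ⇒ L
n=12: can move to 4, which is L ⇒ W
n=13: the only move is to 12(W), a W ⇒ L

5: W, 13: L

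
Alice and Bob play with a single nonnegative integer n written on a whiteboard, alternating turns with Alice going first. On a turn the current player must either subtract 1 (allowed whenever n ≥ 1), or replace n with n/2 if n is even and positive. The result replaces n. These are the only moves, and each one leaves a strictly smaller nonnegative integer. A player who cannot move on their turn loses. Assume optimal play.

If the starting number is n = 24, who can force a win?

Alice wins.

Build the W/L table. Terminal = L. A non-terminal position is W if it has a move to some L; otherwise it is L.
n=0: no move → L
n=1: can move to 0, which is L ⇒ W
n=2: the only move is to 1(W), a W ⇒ L
n=3: can move to 2, which is L ⇒ W
n=4: can move to 2, which is L ⇒ W
n=5: the only move is to 4(W), a W ⇒ L
n=6: can move to 5, which is L ⇒ W
n=7: the only move is to 6(W), a W ⇒ L
n=8: can move to 7, which is L ⇒ W
n=9: the only move is to 8(W), a W ⇒ L
n=10: can move to 5, which is L ⇒ W
n=11: the only move is to 10(W), a W ⇒ L
n=12: can move to 11, which is L ⇒ W
n=13: the only move is to 12(W), a W ⇒ L
n=14: can move to 7, which is L ⇒ W
n=15: the only move is to 14(W), a W ⇒ L
n=16: can move to 15, which is L ⇒ W
n=17: the only move is to 16(W), a W ⇒ L
n=18: can move to 9, which is L ⇒ W
n=19: the only move is to 18(W), a W ⇒ L
n=20: can move to 19, which is L ⇒ W
n=21: the only move is to 20(W), a W ⇒ L
n=22: can move to 11, which is L ⇒ W
n=23: the only move is to 22(W), a W ⇒ L
n=24: can move to 23, which is L ⇒ W
From 24 Alice can move to 23, reaching an L position.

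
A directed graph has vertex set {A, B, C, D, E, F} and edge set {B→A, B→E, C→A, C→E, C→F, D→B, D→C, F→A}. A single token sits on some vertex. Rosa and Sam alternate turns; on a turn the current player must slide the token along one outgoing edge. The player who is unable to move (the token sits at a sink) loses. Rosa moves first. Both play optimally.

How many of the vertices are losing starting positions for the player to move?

Classify positions by backward induction: terminal positions (no move available) are L. From any other position, the mover wins iff some move reaches an L.
Every edge goes from a vertex to one that appears earlier in the order A, E, F, C, B, D, so processing vertices in that order labels each vertex after all of its successors.
A: no outgoing edge → L
E: no outgoing edge → L
F: →A(L), so W
C: →E(L), so W
B: →E(L), so W
D: →B(W), C(W) — all W, so L
The L vertices are A, D, E; that is 3 in all.

3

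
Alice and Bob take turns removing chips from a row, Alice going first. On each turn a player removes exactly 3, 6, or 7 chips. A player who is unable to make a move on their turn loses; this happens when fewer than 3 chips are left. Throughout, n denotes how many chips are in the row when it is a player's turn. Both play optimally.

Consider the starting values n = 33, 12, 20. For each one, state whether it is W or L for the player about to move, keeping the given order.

33: W, 12: L, 20: L

Positions with no move are L. A position that does have a move is losing for the player to move precisely when every available move leads to a winning position for the opponent. Fill in the labels:
n=0: no move → L
n=1: no move → L
n=2: no move → L
n=3: reaches L-position 0 → W
n=4: reaches L-position 1 → W
n=5: reaches L-position 2 → W
n=6: reaches L-position 0 → W
n=7: reaches L-position 1 → W
n=8: reaches L-position 2 → W
n=9: reaches L-position 2 → W
n=10: only reaches 7(W), 4(W), 3(W), all W → L
n=11: only reaches 8(W), 5(W), 4(W), all W → L
n=12: only reaches 9(W), 6(W), 5(W), all W → L
n=13: reaches L-position 10 → W
n=14: reaches L-position 11 → W
n=15: reaches L-position 12 → W
n=16: reaches L-position 10 → W
n=17: reaches L-position 11 → W
n=18: reaches L-position 12 → W
n=19: reaches L-position 12 → W
n=20: only reaches 17(W), 14(W), 13(W), all W → L
n=21: only reaches 18(W), 15(W), 14(W), all W → L
n=22: only reaches 19(W), 16(W), 15(W), all W → L
n=23: reaches L-position 20 → W
n=24: reaches L-position 21 → W
n=25: reaches L-position 22 → W
n=26: reaches L-position 20 → W
n=27: reaches L-position 21 → W
n=28: reaches L-position 22 → W
n=29: reaches L-position 22 → W
n=30: only reaches 27(W), 24(W), 23(W), all W → L
n=31: only reaches 28(W), 25(W), 24(W), all W → L
n=32: only reaches 29(W), 26(W), 25(W), all W → L
n=33: reaches L-position 30 → W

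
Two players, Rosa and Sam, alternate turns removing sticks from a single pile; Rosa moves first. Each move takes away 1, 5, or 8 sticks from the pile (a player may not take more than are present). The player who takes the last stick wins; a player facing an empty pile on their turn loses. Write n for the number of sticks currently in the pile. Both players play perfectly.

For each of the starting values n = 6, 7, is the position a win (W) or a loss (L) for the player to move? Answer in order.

6: L, 7: W

Label each position W (a win for the player to move) or L (a loss). A position with no legal move is L; any other position is W exactly when some move reaches an L, and L when every move reaches a W.
n=0: no move → L
n=1: W (go to 0, an L position)
n=2: L (sole option 1(W) is W)
n=3: W (go to 2, an L position)
n=4: L (sole option 3(W) is W)
n=5: W (go to 4, an L position)
n=6: L (options 5(W), 1(W) are all W)
n=7: W (go to 6, an L position)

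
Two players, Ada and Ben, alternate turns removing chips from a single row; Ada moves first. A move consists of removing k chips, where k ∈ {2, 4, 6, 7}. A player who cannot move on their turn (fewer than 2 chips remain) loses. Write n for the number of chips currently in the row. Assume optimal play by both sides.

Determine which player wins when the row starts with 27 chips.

Label each position W (a win for the player to move) or L (a loss). A position with no legal move is L; any other position is W exactly when some move reaches an L, and L when every move reaches a W.
n=0: no move → L
n=1: no move → L
n=2: can move to 0, which is L ⇒ W
n=3: can move to 1, which is L ⇒ W
n=4: can move to 0, which is L ⇒ W
n=5: can move to 1, which is L ⇒ W
n=6: can move to 0, which is L ⇒ W
n=7: can move to 1, which is L ⇒ W
n=8: can move to 1, which is L ⇒ W
n=9: moves to 7(W), 5(W), 3(W), 2(W); every one is W ⇒ L
n=10: moves to 8(W), 6(W), 4(W), 3(W); every one is W ⇒ L
n=11: can move to 9, which is L ⇒ W
n=12: can move to 10, which is L ⇒ W
n=13: can move to 9, which is L ⇒ W
n=14: can move to 10, which is L ⇒ W
n=15: can move to 9, which is L ⇒ W
n=16: can move to 10, which is L ⇒ W
n=17: can move to 10, which is L ⇒ W
n=18: moves to 16(W), 14(W), 12(W), 11(W); every one is W ⇒ L
n=19: moves to 17(W), 15(W), 13(W), 12(W); every one is W ⇒ L
n=20: can move to 18, which is L ⇒ W
n=21: can move to 19, which is L ⇒ W
n=22: can move to 18, which is L ⇒ W
n=23: can move to 19, which is L ⇒ W
n=24: can move to 18, which is L ⇒ W
n=25: can move to 19, which is L ⇒ W
n=26: can move to 19, which is L ⇒ W
n=27: moves to 25(W), 23(W), 21(W), 20(W); every one is W ⇒ L
The starting position 27 is L: whatever Ada does, the opponent receives a W position.

Ben wins.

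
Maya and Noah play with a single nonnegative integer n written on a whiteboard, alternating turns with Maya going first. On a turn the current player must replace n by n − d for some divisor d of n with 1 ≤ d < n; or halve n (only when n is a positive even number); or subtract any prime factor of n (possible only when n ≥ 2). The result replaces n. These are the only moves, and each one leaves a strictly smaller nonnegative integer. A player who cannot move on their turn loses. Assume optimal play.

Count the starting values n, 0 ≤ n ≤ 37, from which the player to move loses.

Build the W/L table. Terminal = L. A non-terminal position is W if it has a move to some L; otherwise it is L.
n=0: no move → L
n=1: no move → L
n=2: W (go to 0, an L position)
n=3: W (go to 0, an L position)
n=4: L (options 2(W), 3(W) are all W)
n=5: W (go to 0, an L position)
n=6: W (go to 4, an L position)
n=7: W (go to 0, an L position)
n=8: W (go to 4, an L position)
n=9: L (options 6(W), 8(W) are all W)
n=10: W (go to 9, an L position)
n=11: W (go to 0, an L position)
n=12: W (go to 9, an L position)
n=13: W (go to 0, an L position)
n=14: L (options 7(W), 12(W), 13(W) are all W)
n=15: W (go to 14, an L position)
n=16: W (go to 14, an L position)
n=17: W (go to 0, an L position)
n=18: W (go to 9, an L position)
n=19: W (go to 0, an L position)
n=20: L (options 10(W), 15(W), 16(W), 18(W), 19(W) are all W)
n=21: W (go to 14, an L position)
n=22: W (go to 20, an L position)
n=23: W (go to 0, an L position)
n=24: W (go to 20, an L position)
n=25: W (go to 20, an L position)
n=26: L (options 13(W), 24(W), 25(W) are all W)
n=27: W (go to 26, an L position)
n=28: W (go to 14, an L position)
n=29: W (go to 0, an L position)
n=30: W (go to 20, an L position)
n=31: W (go to 0, an L position)
n=32: L (options 16(W), 24(W), 28(W), 30(W), 31(W) are all W)
n=33: W (go to 32, an L position)
n=34: W (go to 32, an L position)
n=35: L (options 28(W), 30(W), 34(W) are all W)
n=36: W (go to 32, an L position)
n=37: W (go to 0, an L position)
L entries with 0 ≤ n ≤ 37: n = 0, 1, 4, 9, 14, 20, 26, 32, 35; that makes 9.

9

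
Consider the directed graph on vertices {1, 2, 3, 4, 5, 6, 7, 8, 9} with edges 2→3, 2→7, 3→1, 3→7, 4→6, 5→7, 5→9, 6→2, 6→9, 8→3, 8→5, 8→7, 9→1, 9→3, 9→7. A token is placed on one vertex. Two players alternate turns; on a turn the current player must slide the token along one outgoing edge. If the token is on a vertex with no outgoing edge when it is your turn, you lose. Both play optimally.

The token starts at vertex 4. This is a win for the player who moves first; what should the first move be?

Positions with no move are L. A position that does have a move is losing for the player to move precisely when every available move leads to a winning position for the opponent. Fill in the labels:
Every edge goes from a vertex to one that appears earlier in the order 7, 1, 3, 9, 2, 6, 5, 4, 8, so processing vertices in that order labels each vertex after all of its successors.
7: no outgoing edge → L
1: no outgoing edge → L
3: W (go to 1, an L position)
9: W (go to 1, an L position)
2: W (go to 7, an L position)
6: L (options 2(W), 9(W) are all W)
5: W (go to 7, an L position)
4: W (go to 6, an L position)
8: W (go to 7, an L position)
From 4, the L positions reachable in one move are: 6.

Move to 6.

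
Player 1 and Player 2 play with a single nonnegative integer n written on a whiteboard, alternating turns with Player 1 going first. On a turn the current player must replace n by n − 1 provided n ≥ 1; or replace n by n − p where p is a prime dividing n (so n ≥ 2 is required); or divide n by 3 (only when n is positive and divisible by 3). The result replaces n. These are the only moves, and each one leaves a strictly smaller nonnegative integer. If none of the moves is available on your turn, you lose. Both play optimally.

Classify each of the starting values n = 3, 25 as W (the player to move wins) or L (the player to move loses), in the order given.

Use the standard recursion: the mover loses at a terminal position; elsewhere, the mover wins exactly when some move hands the opponent an L position.
n=0: no move → L
n=1: W (go to 0, an L position)
n=2: W (go to 0, an L position)
n=3: W (go to 0, an L position)
n=4: L (options 2(W), 3(W) are all W)
n=5: W (go to 0, an L position)
n=6: W (go to 4, an L position)
n=7: W (go to 0, an L position)
n=8: L (options 6(W), 7(W) are all W)
n=9: W (go to 8, an L position)
n=10: W (go to 8, an L position)
n=11: W (go to 0, an L position)
n=12: W (go to 4, an L position)
n=13: W (go to 0, an L position)
n=14: L (options 7(W), 12(W), 13(W) are all W)
n=15: W (go to 14, an L position)
n=16: W (go to 14, an L position)
n=17: W (go to 0, an L position)
n=18: L (options 6(W), 15(W), 16(W), 17(W) are all W)
n=19: W (go to 0, an L position)
n=20: W (go to 18, an L position)
n=21: W (go to 14, an L position)
n=22: L (options 11(W), 20(W), 21(W) are all W)
n=23: W (go to 0, an L position)
n=24: W (go to 8, an L position)
n=25: L (options 20(W), 24(W) are all W)

3: W, 25: L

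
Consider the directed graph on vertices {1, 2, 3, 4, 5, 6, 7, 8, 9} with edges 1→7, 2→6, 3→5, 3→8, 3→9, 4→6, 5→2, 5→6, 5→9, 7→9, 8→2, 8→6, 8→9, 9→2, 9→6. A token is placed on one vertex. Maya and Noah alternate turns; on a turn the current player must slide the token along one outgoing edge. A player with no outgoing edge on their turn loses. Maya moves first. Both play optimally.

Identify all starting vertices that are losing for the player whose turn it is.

3, 6, 7

Use the standard recursion: the mover loses at a terminal position; elsewhere, the mover wins exactly when some move hands the opponent an L position.
Every edge goes from a vertex to one that appears earlier in the order 6, 2, 9, 5, 4, 7, 1, 8, 3, so processing vertices in that order labels each vertex after all of its successors.
6: no outgoing edge → L
2: reaches L-position 6 → W
9: reaches L-position 6 → W
5: reaches L-position 6 → W
4: reaches L-position 6 → W
7: only reaches 9(W), which is W → L
1: reaches L-position 7 → W
8: reaches L-position 6 → W
3: only reaches 8(W), 5(W), 9(W), all W → L
Reading off the rows marked L gives the requested list; there are 3 such vertices.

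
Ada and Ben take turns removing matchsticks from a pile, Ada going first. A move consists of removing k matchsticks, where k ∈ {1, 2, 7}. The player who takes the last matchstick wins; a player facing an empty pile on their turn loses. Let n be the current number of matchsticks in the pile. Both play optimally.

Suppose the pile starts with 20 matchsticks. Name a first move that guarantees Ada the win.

Compute win/loss labels from the base case upward. A position with no move is L. Any other position is W if it can reach an L in one move, else L.
n=0: no move → L
n=1: →0(L), so W
n=2: →0(L), so W
n=3: →2(W), 1(W) — all W, so L
n=4: →3(L), so W
n=5: →3(L), so W
n=6: →5(W), 4(W) — all W, so L
n=7: →6(L), so W
n=8: →6(L), so W
n=9: →8(W), 7(W), 2(W) — all W, so L
n=10: →9(L), so W
n=11: →9(L), so W
n=12: →11(W), 10(W), 5(W) — all W, so L
n=13: →12(L), so W
n=14: →12(L), so W
n=15: →14(W), 13(W), 8(W) — all W, so L
n=16: →15(L), so W
n=17: →15(L), so W
n=18: →17(W), 16(W), 11(W) — all W, so L
n=19: →18(L), so W
n=20: →18(L), so W
From 20, the L positions reachable in one move are: 18.

Remove 2, leaving 18.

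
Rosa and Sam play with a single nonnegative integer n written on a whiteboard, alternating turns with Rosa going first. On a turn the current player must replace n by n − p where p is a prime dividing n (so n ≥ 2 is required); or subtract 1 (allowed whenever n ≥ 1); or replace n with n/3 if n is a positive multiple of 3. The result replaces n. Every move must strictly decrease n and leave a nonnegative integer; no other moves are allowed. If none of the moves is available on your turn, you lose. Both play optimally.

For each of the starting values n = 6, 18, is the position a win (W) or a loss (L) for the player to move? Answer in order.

Work bottom-up. With no move the player to move loses. Otherwise the position is W if at least one move leads to an L position for the opponent, and L if every move leads to a W.
n=0: no move → L
n=1: →0(L), so W
n=2: →0(L), so W
n=3: →0(L), so W
n=4: →2(W), 3(W) — all W, so L
n=5: →0(L), so W
n=6: →4(L), so W
n=7: →0(L), so W
n=8: →6(W), 7(W) — all W, so L
n=9: →8(L), so W
n=10: →8(L), so W
n=11: →0(L), so W
n=12: →4(L), so W
n=13: →0(L), so W
n=14: →7(W), 12(W), 13(W) — all W, so L
n=15: →14(L), so W
n=16: →14(L), so W
n=17: →0(L), so W
n=18: →6(W), 15(W), 16(W), 17(W) — all W, so L

6: W, 18: L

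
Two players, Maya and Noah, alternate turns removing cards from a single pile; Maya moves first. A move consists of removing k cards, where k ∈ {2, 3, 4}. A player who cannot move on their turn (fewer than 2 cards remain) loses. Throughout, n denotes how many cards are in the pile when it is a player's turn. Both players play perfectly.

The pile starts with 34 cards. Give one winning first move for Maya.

Compute win/loss labels from the base case upward. A position with no move is L. Any other position is W if it can reach an L in one move, else L.
n=0: no move → L
n=1: no move → L
n=2: can move to 0, which is L ⇒ W
n=3: can move to 1, which is L ⇒ W
n=4: can move to 1, which is L ⇒ W
n=5: can move to 1, which is L ⇒ W
n=6: moves to 4(W), 3(W), 2(W); every one is W ⇒ L
n=7: moves to 5(W), 4(W), 3(W); every one is W ⇒ L
n=8: can move to 6, which is L ⇒ W
n=9: can move to 7, which is L ⇒ W
n=10: can move to 7, which is L ⇒ W
n=11: can move to 7, which is L ⇒ W
n=12: moves to 10(W), 9(W), 8(W); every one is W ⇒ L
n=13: moves to 11(W), 10(W), 9(W); every one is W ⇒ L
n=14: can move to 12, which is L ⇒ W
n=15: can move to 13, which is L ⇒ W
n=16: can move to 13, which is L ⇒ W
n=17: can move to 13, which is L ⇒ W
n=18: moves to 16(W), 15(W), 14(W); every one is W ⇒ L
n=19: moves to 17(W), 16(W), 15(W); every one is W ⇒ L
n=20: can move to 18, which is L ⇒ W
n=21: can move to 19, which is L ⇒ W
n=22: can move to 19, which is L ⇒ W
n=23: can move to 19, which is L ⇒ W
n=24: moves to 22(W), 21(W), 20(W); every one is W ⇒ L
n=25: moves to 23(W), 22(W), 21(W); every one is W ⇒ L
n=26: can move to 24, which is L ⇒ W
n=27: can move to 25, which is L ⇒ W
n=28: can move to 25, which is L ⇒ W
n=29: can move to 25, which is L ⇒ W
n=30: moves to 28(W), 27(W), 26(W); every one is W ⇒ L
n=31: moves to 29(W), 28(W), 27(W); every one is W ⇒ L
n=32: can move to 30, which is L ⇒ W
n=33: can move to 31, which is L ⇒ W
n=34: can move to 31, which is L ⇒ W
From 34, the L positions reachable in one move are: 31, 30. Any move reaching one of these is winning.

Remove 3, leaving 31.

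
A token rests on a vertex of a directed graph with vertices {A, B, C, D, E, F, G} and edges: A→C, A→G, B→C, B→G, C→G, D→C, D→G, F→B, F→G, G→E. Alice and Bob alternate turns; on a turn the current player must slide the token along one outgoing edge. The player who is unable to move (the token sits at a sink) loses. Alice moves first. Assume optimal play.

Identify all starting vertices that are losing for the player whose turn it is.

C, E, F

Label each position W (a win for the player to move) or L (a loss). A position with no legal move is L; any other position is W exactly when some move reaches an L, and L when every move reaches a W.
Every edge goes from a vertex to one that appears earlier in the order E, G, C, B, D, A, F, so processing vertices in that order labels each vertex after all of its successors.
E: no outgoing edge → L
G: reaches L-position E → W
C: only reaches G(W), which is W → L
B: reaches L-position C → W
D: reaches L-position C → W
A: reaches L-position C → W
F: only reaches B(W), G(W), all W → L
The losing starting vertices are exactly the entries labelled L in this table (3 of them).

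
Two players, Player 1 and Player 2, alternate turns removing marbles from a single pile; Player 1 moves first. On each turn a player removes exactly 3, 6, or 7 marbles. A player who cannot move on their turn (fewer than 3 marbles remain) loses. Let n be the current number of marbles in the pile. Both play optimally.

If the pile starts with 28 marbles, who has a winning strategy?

Label each position W (a win for the player to move) or L (a loss). A position with no legal move is L; any other position is W exactly when some move reaches an L, and L when every move reaches a W.
n=0: no move → L
n=1: no move → L
n=2: no move → L
n=3: W (go to 0, an L position)
n=4: W (go to 1, an L position)
n=5: W (go to 2, an L position)
n=6: W (go to 0, an L position)
n=7: W (go to 1, an L position)
n=8: W (go to 2, an L position)
n=9: W (go to 2, an L position)
n=10: L (options 7(W), 4(W), 3(W) are all W)
n=11: L (options 8(W), 5(W), 4(W) are all W)
n=12: L (options 9(W), 6(W), 5(W) are all W)
n=13: W (go to 10, an L position)
n=14: W (go to 11, an L position)
n=15: W (go to 12, an L position)
n=16: W (go to 10, an L position)
n=17: W (go to 11, an L position)
n=18: W (go to 12, an L position)
n=19: W (go to 12, an L position)
n=20: L (options 17(W), 14(W), 13(W) are all W)
n=21: L (options 18(W), 15(W), 14(W) are all W)
n=22: L (options 19(W), 16(W), 15(W) are all W)
n=23: W (go to 20, an L position)
n=24: W (go to 21, an L position)
n=25: W (go to 22, an L position)
n=26: W (go to 20, an L position)
n=27: W (go to 21, an L position)
n=28: W (go to 22, an L position)
From 28 Player 1 can remove 6, leaving 22, reaching an L position.

Player 1 wins.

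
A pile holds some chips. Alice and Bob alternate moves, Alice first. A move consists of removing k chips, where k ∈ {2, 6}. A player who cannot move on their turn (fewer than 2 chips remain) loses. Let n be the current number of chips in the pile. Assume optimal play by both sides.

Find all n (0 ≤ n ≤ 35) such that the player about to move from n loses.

Work bottom-up. With no move the player to move loses. Otherwise the position is W if at least one move leads to an L position for the opponent, and L if every move leads to a W.
n=0: no move → L
n=1: no move → L
n=2: reaches L-position 0 → W
n=3: reaches L-position 1 → W
n=4: only reaches 2(W), which is W → L
n=5: only reaches 3(W), which is W → L
n=6: reaches L-position 4 → W
n=7: reaches L-position 5 → W
n=8: only reaches 6(W), 2(W), all W → L
n=9: only reaches 7(W), 3(W), all W → L
n=10: reaches L-position 8 → W
n=11: reaches L-position 9 → W
n=12: only reaches 10(W), 6(W), all W → L
n=13: only reaches 11(W), 7(W), all W → L
n=14: reaches L-position 12 → W
n=15: reaches L-position 13 → W
n=16: only reaches 14(W), 10(W), all W → L
n=17: only reaches 15(W), 11(W), all W → L
n=18: reaches L-position 16 → W
n=19: reaches L-position 17 → W
n=20: only reaches 18(W), 14(W), all W → L
n=21: only reaches 19(W), 15(W), all W → L
n=22: reaches L-position 20 → W
n=23: reaches L-position 21 → W
n=24: only reaches 22(W), 18(W), all W → L
n=25: only reaches 23(W), 19(W), all W → L
n=26: reaches L-position 24 → W
n=27: reaches L-position 25 → W
n=28: only reaches 26(W), 22(W), all W → L
n=29: only reaches 27(W), 23(W), all W → L
n=30: reaches L-position 28 → W
n=31: reaches L-position 29 → W
n=32: only reaches 30(W), 26(W), all W → L
n=33: only reaches 31(W), 27(W), all W → L
n=34: reaches L-position 32 → W
n=35: reaches L-position 33 → W
The losing starting values of n are exactly the entries labelled L in this table (18 of them).

0, 1, 4, 5, 8, 9, 12, 13, 16, 17, 20, 21, 24, 25, 28, 29, 32, 33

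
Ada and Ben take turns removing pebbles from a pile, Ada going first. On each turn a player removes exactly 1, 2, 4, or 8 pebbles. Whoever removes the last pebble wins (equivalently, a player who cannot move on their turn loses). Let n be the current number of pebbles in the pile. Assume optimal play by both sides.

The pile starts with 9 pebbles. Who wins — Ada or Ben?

Build the W/L table. Terminal = L. A non-terminal position is W if it has a move to some L; otherwise it is L.
n=0: no move → L
n=1: W (go to 0, an L position)
n=2: W (go to 0, an L position)
n=3: L (options 2(W), 1(W) are all W)
n=4: W (go to 3, an L position)
n=5: W (go to 3, an L position)
n=6: L (options 5(W), 4(W), 2(W) are all W)
n=7: W (go to 6, an L position)
n=8: W (go to 6, an L position)
n=9: L (options 8(W), 7(W), 5(W), 1(W) are all W)
The starting position 9 is L: whatever Ada does, the opponent receives a W position.

Ben wins.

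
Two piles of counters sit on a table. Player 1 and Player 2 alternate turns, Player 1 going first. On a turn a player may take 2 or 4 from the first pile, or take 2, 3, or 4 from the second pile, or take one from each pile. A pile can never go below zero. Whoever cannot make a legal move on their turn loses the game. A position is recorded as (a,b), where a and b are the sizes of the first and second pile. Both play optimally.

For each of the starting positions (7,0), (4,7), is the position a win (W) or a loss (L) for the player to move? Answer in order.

(7,0): L, (4,7): W

Positions with no move are L. A position that does have a move is losing for the player to move precisely when every available move leads to a winning position for the opponent. Fill in the labels:
No move ever increases a pile, so every position that can arise here has a ≤ 7 and b ≤ 7; it is enough to label the cells with 0 ≤ a ≤ 7 and 0 ≤ b ≤ 7.
Every move lowers a or b (never raises either), so fill the grid row by row in increasing a, and left to right within a row: each cell's successors are then already labelled.
      b=0  b=1  b=2  b=3  b=4  b=5  b=6  b=7
a=0:    L    L    W    W    W    W    L    L
a=1:    L    W    W    W    W    L    L    W
a=2:    W    W    L    L    W    W    W    W
a=3:    W    L    L    W    W    W    W    L
a=4:    W    W    W    W    L    L    W    W
a=5:    W    W    W    L    L    W    W    W
a=6:    L    L    W    W    W    W    L    L
a=7:    L    W    W    W    W    L    L    W
Cells with no legal move (terminal, hence L): (0,0), (0,1), (1,0).
The remaining L cells, each justified by listing all of its moves:
(0,6): L (options (0,4)(W), (0,3)(W), (0,2)(W) are all W)
(0,7): L (options (0,5)(W), (0,4)(W), (0,3)(W) are all W)
(1,5): L (options (1,3)(W), (1,2)(W), (1,1)(W), (0,4)(W) are all W)
(1,6): L (options (1,4)(W), (1,3)(W), (1,2)(W), (0,5)(W) are all W)
(2,2): L (options (0,2)(W), (2,0)(W), (1,1)(W) are all W)
(2,3): L (options (0,3)(W), (2,1)(W), (2,0)(W), (1,2)(W) are all W)
(3,1): L (options (1,1)(W), (2,0)(W) are all W)
(3,2): L (options (1,2)(W), (3,0)(W), (2,1)(W) are all W)
(3,7): L (options (1,7)(W), (3,5)(W), (3,4)(W), (3,3)(W), (2,6)(W) are all W)
(4,4): L (options (2,4)(W), (0,4)(W), (4,2)(W), (4,1)(W), (4,0)(W), (3,3)(W) are all W)
(4,5): L (options (2,5)(W), (0,5)(W), (4,3)(W), (4,2)(W), (4,1)(W), (3,4)(W) are all W)
(5,3): L (options (3,3)(W), (1,3)(W), (5,1)(W), (5,0)(W), (4,2)(W) are all W)
(5,4): L (options (3,4)(W), (1,4)(W), (5,2)(W), (5,1)(W), (5,0)(W), (4,3)(W) are all W)
(6,0): L (options (4,0)(W), (2,0)(W) are all W)
(6,1): L (options (4,1)(W), (2,1)(W), (5,0)(W) are all W)
(6,6): L (options (4,6)(W), (2,6)(W), (6,4)(W), (6,3)(W), (6,2)(W), (5,5)(W) are all W)
(6,7): L (options (4,7)(W), (2,7)(W), (6,5)(W), (6,4)(W), (6,3)(W), (5,6)(W) are all W)
(7,0): L (options (5,0)(W), (3,0)(W) are all W)
(7,5): L (options (5,5)(W), (3,5)(W), (7,3)(W), (7,2)(W), (7,1)(W), (6,4)(W) are all W)
(7,6): L (options (5,6)(W), (3,6)(W), (7,4)(W), (7,3)(W), (7,2)(W), (6,5)(W) are all W)
Every other cell has at least one move into one of the L cells above, so it is W.
(7,0): one of the L cells justified above, so L
(4,7): the move to (0,7) reaches an L cell, so W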